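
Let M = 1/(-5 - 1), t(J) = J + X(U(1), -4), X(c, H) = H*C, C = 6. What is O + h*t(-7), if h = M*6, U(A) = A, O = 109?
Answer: 140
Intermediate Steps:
X(c, H) = 6*H (X(c, H) = H*6 = 6*H)
t(J) = -24 + J (t(J) = J + 6*(-4) = J - 24 = -24 + J)
M = -⅙ (M = 1/(-6) = -⅙ ≈ -0.16667)
h = -1 (h = -⅙*6 = -1)
O + h*t(-7) = 109 - (-24 - 7) = 109 - 1*(-31) = 109 + 31 = 140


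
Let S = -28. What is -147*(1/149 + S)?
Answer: 613137/149 ≈ 4115.0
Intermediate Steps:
-147*(1/149 + S) = -147*(1/149 - 28) = -147*(-4171/149) = 613137/149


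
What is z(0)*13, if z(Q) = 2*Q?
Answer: 0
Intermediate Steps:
z(0)*13 = (2*0)*13 = 0*13 = 0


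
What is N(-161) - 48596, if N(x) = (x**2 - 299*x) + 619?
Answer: 26083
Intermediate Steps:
N(x) = 619 + x**2 - 299*x
N(-161) - 48596 = (619 + (-161)**2 - 299*(-161)) - 48596 = (619 + 25921 + 48139) - 48596 = 74679 - 48596 = 26083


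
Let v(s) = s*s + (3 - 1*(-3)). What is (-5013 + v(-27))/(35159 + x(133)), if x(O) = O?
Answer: -713/5882 ≈ -0.12122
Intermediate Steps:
v(s) = 6 + s**2 (v(s) = s**2 + (3 + 3) = s**2 + 6 = 6 + s**2)
(-5013 + v(-27))/(35159 + x(133)) = (-5013 + (6 + (-27)**2))/(35159 + 133) = (-5013 + (6 + 729))/35292 = (-5013 + 735)*(1/35292) = -4278*1/35292 = -713/5882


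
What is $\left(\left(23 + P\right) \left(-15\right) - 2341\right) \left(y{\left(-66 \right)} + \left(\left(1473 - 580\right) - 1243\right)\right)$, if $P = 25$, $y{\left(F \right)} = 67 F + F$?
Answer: $14809118$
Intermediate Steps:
$y{\left(F \right)} = 68 F$
$\left(\left(23 + P\right) \left(-15\right) - 2341\right) \left(y{\left(-66 \right)} + \left(\left(1473 - 580\right) - 1243\right)\right) = \left(\left(23 + 25\right) \left(-15\right) - 2341\right) \left(68 \left(-66\right) + \left(\left(1473 - 580\right) - 1243\right)\right) = \left(48 \left(-15\right) - 2341\right) \left(-4488 + \left(893 - 1243\right)\right) = \left(-720 - 2341\right) \left(-4488 - 350\right) = \left(-3061\right) \left(-4838\right) = 14809118$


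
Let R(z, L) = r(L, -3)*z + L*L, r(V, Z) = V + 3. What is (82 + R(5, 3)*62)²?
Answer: 6250000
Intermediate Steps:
r(V, Z) = 3 + V
R(z, L) = L² + z*(3 + L) (R(z, L) = (3 + L)*z + L*L = z*(3 + L) + L² = L² + z*(3 + L))
(82 + R(5, 3)*62)² = (82 + (3² + 5*(3 + 3))*62)² = (82 + (9 + 5*6)*62)² = (82 + (9 + 30)*62)² = (82 + 39*62)² = (82 + 2418)² = 2500² = 6250000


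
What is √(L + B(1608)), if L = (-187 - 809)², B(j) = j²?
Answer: 12*√24845 ≈ 1891.5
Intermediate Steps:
L = 992016 (L = (-996)² = 992016)
√(L + B(1608)) = √(992016 + 1608²) = √(992016 + 2585664) = √3577680 = 12*√24845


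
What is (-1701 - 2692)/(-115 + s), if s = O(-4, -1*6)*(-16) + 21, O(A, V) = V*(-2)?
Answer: 4393/286 ≈ 15.360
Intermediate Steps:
O(A, V) = -2*V
s = -171 (s = -(-2)*6*(-16) + 21 = -2*(-6)*(-16) + 21 = 12*(-16) + 21 = -192 + 21 = -171)
(-1701 - 2692)/(-115 + s) = (-1701 - 2692)/(-115 - 171) = -4393/(-286) = -4393*(-1/286) = 4393/286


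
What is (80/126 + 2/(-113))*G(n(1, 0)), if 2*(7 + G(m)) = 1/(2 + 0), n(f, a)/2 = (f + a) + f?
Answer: -6591/1582 ≈ -4.1662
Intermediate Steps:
n(f, a) = 2*a + 4*f (n(f, a) = 2*((f + a) + f) = 2*((a + f) + f) = 2*(a + 2*f) = 2*a + 4*f)
G(m) = -27/4 (G(m) = -7 + 1/(2*(2 + 0)) = -7 + (½)/2 = -7 + (½)*(½) = -7 + ¼ = -27/4)
(80/126 + 2/(-113))*G(n(1, 0)) = (80/126 + 2/(-113))*(-27/4) = (80*(1/126) + 2*(-1/113))*(-27/4) = (40/63 - 2/113)*(-27/4) = (4394/7119)*(-27/4) = -6591/1582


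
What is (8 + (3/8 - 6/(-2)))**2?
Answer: 8281/64 ≈ 129.39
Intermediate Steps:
(8 + (3/8 - 6/(-2)))**2 = (8 + (3*(1/8) - 6*(-1/2)))**2 = (8 + (3/8 + 3))**2 = (8 + 27/8)**2 = (91/8)**2 = 8281/64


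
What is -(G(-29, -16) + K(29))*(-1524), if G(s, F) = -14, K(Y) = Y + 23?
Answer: 57912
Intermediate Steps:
K(Y) = 23 + Y
-(G(-29, -16) + K(29))*(-1524) = -(-14 + (23 + 29))*(-1524) = -(-14 + 52)*(-1524) = -38*(-1524) = -1*(-57912) = 57912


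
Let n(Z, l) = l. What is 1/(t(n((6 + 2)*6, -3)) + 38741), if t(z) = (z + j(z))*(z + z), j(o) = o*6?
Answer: 1/38867 ≈ 2.5729e-5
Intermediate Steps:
j(o) = 6*o
t(z) = 14*z**2 (t(z) = (z + 6*z)*(z + z) = (7*z)*(2*z) = 14*z**2)
1/(t(n((6 + 2)*6, -3)) + 38741) = 1/(14*(-3)**2 + 38741) = 1/(14*9 + 38741) = 1/(126 + 38741) = 1/38867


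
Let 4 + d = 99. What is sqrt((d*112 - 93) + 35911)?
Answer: 3*sqrt(5162) ≈ 215.54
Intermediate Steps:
d = 95 (d = -4 + 99 = 95)
sqrt((d*112 - 93) + 35911) = sqrt((95*112 - 93) + 35911) = sqrt((10640 - 93) + 35911) = sqrt(10547 + 35911) = sqrt(46458) = 3*sqrt(5162)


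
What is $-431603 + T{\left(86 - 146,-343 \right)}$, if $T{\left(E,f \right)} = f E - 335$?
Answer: $-411358$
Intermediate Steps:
$T{\left(E,f \right)} = -335 + E f$ ($T{\left(E,f \right)} = E f - 335 = -335 + E f$)
$-431603 + T{\left(86 - 146,-343 \right)} = -431603 - \left(335 - \left(86 - 146\right) \left(-343\right)\right) = -431603 - -20245 = -431603 + \left(-335 + 20580\right) = -431603 + 20245 = -411358$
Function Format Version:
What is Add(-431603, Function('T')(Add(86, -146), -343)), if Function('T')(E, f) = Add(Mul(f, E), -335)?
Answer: -411358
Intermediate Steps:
Function('T')(E, f) = Add(-335, Mul(E, f)) (Function('T')(E, f) = Add(Mul(E, f), -335) = Add(-335, Mul(E, f)))
Add(-431603, Function('T')(Add(86, -146), -343)) = Add(-431603, Add(-335, Mul(Add(86, -146), -343))) = Add(-431603, Add(-335, Mul(-60, -343))) = Add(-431603, Add(-335, 20580)) = Add(-431603, 20245) = -411358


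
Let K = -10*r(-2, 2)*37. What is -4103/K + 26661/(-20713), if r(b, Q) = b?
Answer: -104714579/15327620 ≈ -6.8318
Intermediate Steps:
K = 740 (K = -10*(-2)*37 = 20*37 = 740)
-4103/K + 26661/(-20713) = -4103/740 + 26661/(-20713) = -4103*1/740 + 26661*(-1/20713) = -4103/740 - 26661/20713 = -104714579/15327620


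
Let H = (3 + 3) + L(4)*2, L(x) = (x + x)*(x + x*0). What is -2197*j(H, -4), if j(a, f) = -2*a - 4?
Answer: 316368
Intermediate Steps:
L(x) = 2*x² (L(x) = (2*x)*(x + 0) = (2*x)*x = 2*x²)
H = 70 (H = (3 + 3) + (2*4²)*2 = 6 + (2*16)*2 = 6 + 32*2 = 6 + 64 = 70)
j(a, f) = -4 - 2*a
-2197*j(H, -4) = -2197*(-4 - 2*70) = -2197*(-4 - 140) = -2197*(-144) = 316368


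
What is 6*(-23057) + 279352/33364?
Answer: -1153840784/8341 ≈ -1.3833e+5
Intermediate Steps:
6*(-23057) + 279352/33364 = -138342 + 279352*(1/33364) = -138342 + 69838/8341 = -1153840784/8341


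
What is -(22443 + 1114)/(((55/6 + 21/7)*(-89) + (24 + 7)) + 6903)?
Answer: -141342/35107 ≈ -4.0260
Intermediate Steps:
-(22443 + 1114)/(((55/6 + 21/7)*(-89) + (24 + 7)) + 6903) = -23557/(((55*(⅙) + 21*(⅐))*(-89) + 31) + 6903) = -23557/(((55/6 + 3)*(-89) + 31) + 6903) = -23557/(((73/6)*(-89) + 31) + 6903) = -23557/((-6497/6 + 31) + 6903) = -23557/(-6311/6 + 6903) = -23557/35107/6 = -23557*6/35107 = -1*141342/35107 = -141342/35107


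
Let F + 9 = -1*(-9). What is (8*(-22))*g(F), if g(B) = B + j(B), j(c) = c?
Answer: 0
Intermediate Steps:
F = 0 (F = -9 - 1*(-9) = -9 + 9 = 0)
g(B) = 2*B (g(B) = B + B = 2*B)
(8*(-22))*g(F) = (8*(-22))*(2*0) = -176*0 = 0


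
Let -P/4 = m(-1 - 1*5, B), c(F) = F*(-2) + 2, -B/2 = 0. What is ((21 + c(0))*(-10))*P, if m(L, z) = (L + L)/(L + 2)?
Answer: 2760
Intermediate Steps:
B = 0 (B = -2*0 = 0)
c(F) = 2 - 2*F (c(F) = -2*F + 2 = 2 - 2*F)
m(L, z) = 2*L/(2 + L) (m(L, z) = (2*L)/(2 + L) = 2*L/(2 + L))
P = -12 (P = -8*(-1 - 1*5)/(2 + (-1 - 1*5)) = -8*(-1 - 5)/(2 + (-1 - 5)) = -8*(-6)/(2 - 6) = -8*(-6)/(-4) = -8*(-6)*(-1)/4 = -4*3 = -12)
((21 + c(0))*(-10))*P = ((21 + (2 - 2*0))*(-10))*(-12) = ((21 + (2 + 0))*(-10))*(-12) = ((21 + 2)*(-10))*(-12) = (23*(-10))*(-12) = -230*(-12) = 2760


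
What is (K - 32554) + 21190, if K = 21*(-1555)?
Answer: -44019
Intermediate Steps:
K = -32655
(K - 32554) + 21190 = (-32655 - 32554) + 21190 = -65209 + 21190 = -44019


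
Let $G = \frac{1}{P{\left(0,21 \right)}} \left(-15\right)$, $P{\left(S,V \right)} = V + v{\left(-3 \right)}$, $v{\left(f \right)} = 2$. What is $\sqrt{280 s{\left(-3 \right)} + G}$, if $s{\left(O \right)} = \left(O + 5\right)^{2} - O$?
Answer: $\frac{\sqrt{1036495}}{23} \approx 44.265$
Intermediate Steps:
$P{\left(S,V \right)} = 2 + V$ ($P{\left(S,V \right)} = V + 2 = 2 + V$)
$s{\left(O \right)} = \left(5 + O\right)^{2} - O$
$G = - \frac{15}{23}$ ($G = \frac{1}{2 + 21} \left(-15\right) = \frac{1}{23} \left(-15\right) = - \frac{15}{23} \approx -0.65217$)
$\sqrt{280 s{\left(-3 \right)} + G} = \sqrt{280 \left(\left(5 - 3\right)^{2} - -3\right) - \frac{15}{23}} = \sqrt{280 \left(2^{2} + 3\right) - \frac{15}{23}} = \sqrt{280 \left(4 + 3\right) - \frac{15}{23}} = \sqrt{280 \cdot 7 - \frac{15}{23}} = \sqrt{1960 - \frac{15}{23}} = \sqrt{\frac{45065}{23}} = \frac{\sqrt{1036495}}{23}$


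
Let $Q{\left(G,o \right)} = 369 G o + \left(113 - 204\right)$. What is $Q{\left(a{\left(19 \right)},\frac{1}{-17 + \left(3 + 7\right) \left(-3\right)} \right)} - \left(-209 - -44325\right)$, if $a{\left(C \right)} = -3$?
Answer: $- \frac{2076622}{47} \approx -44183.0$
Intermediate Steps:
$Q{\left(G,o \right)} = -91 + 369 G o$ ($Q{\left(G,o \right)} = 369 G o + \left(113 - 204\right) = 369 G o - 91 = -91 + 369 G o$)
$Q{\left(a{\left(19 \right)},\frac{1}{-17 + \left(3 + 7\right) \left(-3\right)} \right)} - \left(-209 - -44325\right) = \left(-91 + 369 \left(-3\right) \frac{1}{-17 + \left(3 + 7\right) \left(-3\right)}\right) - \left(-209 - -44325\right) = \left(-91 + 369 \left(-3\right) \frac{1}{-17 + 10 \left(-3\right)}\right) - \left(-209 + 44325\right) = \left(-91 + 369 \left(-3\right) \frac{1}{-17 - 30}\right) - 44116 = \left(-91 + 369 \left(-3\right) \frac{1}{-47}\right) - 44116 = \left(-91 + 369 \left(-3\right) \left(- \frac{1}{47}\right)\right) - 44116 = \left(-91 + \frac{1107}{47}\right) - 44116 = - \frac{3170}{47} - 44116 = - \frac{2076622}{47}$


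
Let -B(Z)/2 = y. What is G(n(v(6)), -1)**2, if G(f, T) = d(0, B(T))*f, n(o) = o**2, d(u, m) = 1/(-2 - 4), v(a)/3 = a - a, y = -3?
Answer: 0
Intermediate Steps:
B(Z) = 6 (B(Z) = -2*(-3) = 6)
v(a) = 0 (v(a) = 3*(a - a) = 3*0 = 0)
d(u, m) = -1/6 (d(u, m) = 1/(-6) = -1/6)
G(f, T) = -f/6
G(n(v(6)), -1)**2 = (-1/6*0**2)**2 = (-1/6*0)**2 = 0**2 = 0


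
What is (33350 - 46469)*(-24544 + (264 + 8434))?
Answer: 207883674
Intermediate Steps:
(33350 - 46469)*(-24544 + (264 + 8434)) = -13119*(-24544 + 8698) = -13119*(-15846) = 207883674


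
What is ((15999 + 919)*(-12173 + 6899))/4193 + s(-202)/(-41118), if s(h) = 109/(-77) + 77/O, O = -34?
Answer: -1372122003094859/64480507476 ≈ -21280.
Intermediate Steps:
s(h) = -9635/2618 (s(h) = 109/(-77) + 77/(-34) = 109*(-1/77) + 77*(-1/34) = -109/77 - 77/34 = -9635/2618)
((15999 + 919)*(-12173 + 6899))/4193 + s(-202)/(-41118) = ((15999 + 919)*(-12173 + 6899))/4193 - 9635/2618/(-41118) = (16918*(-5274))*(1/4193) - 9635/2618*(-1/41118) = -89225532*1/4193 + 9635/107646924 = -89225532/4193 + 9635/107646924 = -1372122003094859/64480507476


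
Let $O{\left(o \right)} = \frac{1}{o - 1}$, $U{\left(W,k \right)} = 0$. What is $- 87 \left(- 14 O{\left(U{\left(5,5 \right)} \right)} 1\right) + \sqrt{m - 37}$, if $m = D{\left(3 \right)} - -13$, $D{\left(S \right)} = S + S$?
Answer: $-1218 + 3 i \sqrt{2} \approx -1218.0 + 4.2426 i$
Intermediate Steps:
$O{\left(o \right)} = \frac{1}{-1 + o}$
$D{\left(S \right)} = 2 S$
$m = 19$ ($m = 2 \cdot 3 - -13 = 6 + 13 = 19$)
$- 87 \left(- 14 O{\left(U{\left(5,5 \right)} \right)} 1\right) + \sqrt{m - 37} = - 87 \left(- 14 \frac{1}{-1 + 0} \cdot 1\right) + \sqrt{19 - 37} = - 87 \left(- 14 \frac{1}{-1} \cdot 1\right) + \sqrt{-18} = - 87 \left(- 14 \left(\left(-1\right) 1\right)\right) + 3 i \sqrt{2} = - 87 \left(\left(-14\right) \left(-1\right)\right) + 3 i \sqrt{2} = \left(-87\right) 14 + 3 i \sqrt{2} = -1218 + 3 i \sqrt{2}$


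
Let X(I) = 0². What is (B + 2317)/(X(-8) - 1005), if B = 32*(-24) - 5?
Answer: -1544/1005 ≈ -1.5363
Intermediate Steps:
X(I) = 0
B = -773 (B = -768 - 5 = -773)
(B + 2317)/(X(-8) - 1005) = (-773 + 2317)/(0 - 1005) = 1544/(-1005) = 1544*(-1/1005) = -1544/1005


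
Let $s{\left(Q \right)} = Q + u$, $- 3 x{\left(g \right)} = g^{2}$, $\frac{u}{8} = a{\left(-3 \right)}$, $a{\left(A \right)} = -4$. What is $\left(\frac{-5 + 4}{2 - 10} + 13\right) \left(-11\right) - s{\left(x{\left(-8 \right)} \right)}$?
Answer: $- \frac{2185}{24} \approx -91.042$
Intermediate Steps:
$u = -32$ ($u = 8 \left(-4\right) = -32$)
$x{\left(g \right)} = - \frac{g^{2}}{3}$
$s{\left(Q \right)} = -32 + Q$ ($s{\left(Q \right)} = Q - 32 = -32 + Q$)
$\left(\frac{-5 + 4}{2 - 10} + 13\right) \left(-11\right) - s{\left(x{\left(-8 \right)} \right)} = \left(\frac{-5 + 4}{2 - 10} + 13\right) \left(-11\right) - \left(-32 - \frac{\left(-8\right)^{2}}{3}\right) = \left(- \frac{1}{-8} + 13\right) \left(-11\right) - \left(-32 - \frac{64}{3}\right) = \left(\left(-1\right) \left(- \frac{1}{8}\right) + 13\right) \left(-11\right) - \left(-32 - \frac{64}{3}\right) = \left(\frac{1}{8} + 13\right) \left(-11\right) - - \frac{160}{3} = \frac{105}{8} \left(-11\right) + \frac{160}{3} = - \frac{1155}{8} + \frac{160}{3} = - \frac{2185}{24}$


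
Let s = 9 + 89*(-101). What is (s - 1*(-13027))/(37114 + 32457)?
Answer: 4047/69571 ≈ 0.058171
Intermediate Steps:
s = -8980 (s = 9 - 8989 = -8980)
(s - 1*(-13027))/(37114 + 32457) = (-8980 - 1*(-13027))/(37114 + 32457) = (-8980 + 13027)/69571 = 4047*(1/69571) = 4047/69571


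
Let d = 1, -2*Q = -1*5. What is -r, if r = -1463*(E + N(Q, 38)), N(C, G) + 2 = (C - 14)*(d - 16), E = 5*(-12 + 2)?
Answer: 352583/2 ≈ 1.7629e+5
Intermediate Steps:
Q = 5/2 (Q = -(-1)*5/2 = -1/2*(-5) = 5/2 ≈ 2.5000)
E = -50 (E = 5*(-10) = -50)
N(C, G) = 208 - 15*C (N(C, G) = -2 + (C - 14)*(1 - 16) = -2 + (-14 + C)*(-15) = -2 + (210 - 15*C) = 208 - 15*C)
r = -352583/2 (r = -1463*(-50 + (208 - 15*5/2)) = -1463*(-50 + (208 - 75/2)) = -1463*(-50 + 341/2) = -1463*241/2 = -352583/2 ≈ -1.7629e+5)
-r = -1*(-352583/2) = 352583/2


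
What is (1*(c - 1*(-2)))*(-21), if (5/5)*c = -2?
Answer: 0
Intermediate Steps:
c = -2
(1*(c - 1*(-2)))*(-21) = (1*(-2 - 1*(-2)))*(-21) = (1*(-2 + 2))*(-21) = (1*0)*(-21) = 0*(-21) = 0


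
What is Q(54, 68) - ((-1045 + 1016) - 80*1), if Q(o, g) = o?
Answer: 163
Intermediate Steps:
Q(54, 68) - ((-1045 + 1016) - 80*1) = 54 - ((-1045 + 1016) - 80*1) = 54 - (-29 - 80) = 54 - 1*(-109) = 54 + 109 = 163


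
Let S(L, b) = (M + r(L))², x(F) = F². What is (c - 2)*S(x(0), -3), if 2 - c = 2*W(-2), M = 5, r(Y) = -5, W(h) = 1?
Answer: 0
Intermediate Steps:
S(L, b) = 0 (S(L, b) = (5 - 5)² = 0² = 0)
c = 0 (c = 2 - 2 = 0)
(c - 2)*S(x(0), -3) = (0 - 2)*0 = -2*0 = 0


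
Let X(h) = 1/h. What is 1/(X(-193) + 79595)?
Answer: 193/15361834 ≈ 1.2564e-5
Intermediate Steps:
1/(X(-193) + 79595) = 1/(1/(-193) + 79595) = 1/(-1/193 + 79595) = 1/(15361834/193) = 193/15361834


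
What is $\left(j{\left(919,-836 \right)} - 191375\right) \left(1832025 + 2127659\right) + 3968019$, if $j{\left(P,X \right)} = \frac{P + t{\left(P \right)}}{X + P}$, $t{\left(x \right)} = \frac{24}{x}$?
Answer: $- \frac{57797883293267097}{76277} \approx -7.5774 \cdot 10^{11}$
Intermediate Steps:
$j{\left(P,X \right)} = \frac{P + \frac{24}{P}}{P + X}$ ($j{\left(P,X \right)} = \frac{P + \frac{24}{P}}{X + P} = \frac{P + \frac{24}{P}}{P + X}$)
$\left(j{\left(919,-836 \right)} - 191375\right) \left(1832025 + 2127659\right) + 3968019 = \left(\frac{24 + 919^{2}}{919 \left(919 - 836\right)} - 191375\right) \left(1832025 + 2127659\right) + 3968019 = \left(\frac{24 + 844561}{919 \cdot 83} - 191375\right) 3959684 + 3968019 = \left(\frac{1}{919} \cdot \frac{1}{83} \cdot 844585 - 191375\right) 3959684 + 3968019 = \left(\frac{844585}{76277} - 191375\right) 3959684 + 3968019 = \left(- \frac{14596666290}{76277}\right) 3959684 + 3968019 = - \frac{57798185961852360}{76277} + 3968019 = - \frac{57797883293267097}{76277}$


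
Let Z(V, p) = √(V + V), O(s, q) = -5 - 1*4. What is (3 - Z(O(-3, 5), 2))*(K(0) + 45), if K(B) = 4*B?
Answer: 135 - 135*I*√2 ≈ 135.0 - 190.92*I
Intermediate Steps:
O(s, q) = -9 (O(s, q) = -5 - 4 = -9)
Z(V, p) = √2*√V (Z(V, p) = √(2*V) = √2*√V)
(3 - Z(O(-3, 5), 2))*(K(0) + 45) = (3 - √2*√(-9))*(4*0 + 45) = (3 - √2*3*I)*(0 + 45) = (3 - 3*I*√2)*45 = 135 - 135*I*√2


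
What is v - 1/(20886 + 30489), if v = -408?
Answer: -20961001/51375 ≈ -408.00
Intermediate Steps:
v - 1/(20886 + 30489) = -408 - 1/(20886 + 30489) = -408 - 1/51375 = -20961001/51375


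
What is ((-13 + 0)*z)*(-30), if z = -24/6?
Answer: -1560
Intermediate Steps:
z = -4 (z = -24*⅙ = -4)
((-13 + 0)*z)*(-30) = ((-13 + 0)*(-4))*(-30) = -13*(-4)*(-30) = 52*(-30) = -1560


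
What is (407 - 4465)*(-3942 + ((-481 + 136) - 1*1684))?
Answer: 24230318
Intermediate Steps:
(407 - 4465)*(-3942 + ((-481 + 136) - 1*1684)) = -4058*(-3942 + (-345 - 1684)) = -4058*(-3942 - 2029) = -4058*(-5971) = 24230318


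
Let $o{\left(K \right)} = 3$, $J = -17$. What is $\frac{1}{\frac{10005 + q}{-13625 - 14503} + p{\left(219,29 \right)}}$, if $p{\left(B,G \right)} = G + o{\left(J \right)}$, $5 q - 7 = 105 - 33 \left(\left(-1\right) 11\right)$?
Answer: $\frac{7032}{222499} \approx 0.031605$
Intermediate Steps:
$q = 95$ ($q = \frac{7}{5} + \frac{105 - 33 \left(\left(-1\right) 11\right)}{5} = \frac{7}{5} + \frac{105 - -363}{5} = \frac{7}{5} + \frac{105 + 363}{5} = \frac{7}{5} + \frac{1}{5} \cdot 468 = \frac{7}{5} + \frac{468}{5} = 95$)
$p{\left(B,G \right)} = 3 + G$ ($p{\left(B,G \right)} = G + 3 = 3 + G$)
$\frac{1}{\frac{10005 + q}{-13625 - 14503} + p{\left(219,29 \right)}} = \frac{1}{\frac{10005 + 95}{-13625 - 14503} + \left(3 + 29\right)} = \frac{1}{\frac{10100}{-28128} + 32} = \frac{1}{10100 \left(- \frac{1}{28128}\right) + 32} = \frac{1}{- \frac{2525}{7032} + 32} = \frac{1}{\frac{222499}{7032}} = \frac{7032}{222499}$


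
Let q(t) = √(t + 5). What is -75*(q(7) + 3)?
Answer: -225 - 150*√3 ≈ -484.81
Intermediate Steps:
q(t) = √(5 + t)
-75*(q(7) + 3) = -75*(√(5 + 7) + 3) = -75*(√12 + 3) = -75*(2*√3 + 3) = -75*(3 + 2*√3) = -225 - 150*√3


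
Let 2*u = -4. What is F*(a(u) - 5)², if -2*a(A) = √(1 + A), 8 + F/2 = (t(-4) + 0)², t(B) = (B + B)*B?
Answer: 50292 + 10160*I ≈ 50292.0 + 10160.0*I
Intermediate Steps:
u = -2 (u = (½)*(-4) = -2)
t(B) = 2*B² (t(B) = (2*B)*B = 2*B²)
F = 2032 (F = -16 + 2*(2*(-4)² + 0)² = -16 + 2*(2*16 + 0)² = -16 + 2*(32 + 0)² = -16 + 2*32² = -16 + 2*1024 = -16 + 2048 = 2032)
a(A) = -√(1 + A)/2
F*(a(u) - 5)² = 2032*(-√(1 - 2)/2 - 5)² = 2032*(-I/2 - 5)² = 2032*(-5 - I/2)²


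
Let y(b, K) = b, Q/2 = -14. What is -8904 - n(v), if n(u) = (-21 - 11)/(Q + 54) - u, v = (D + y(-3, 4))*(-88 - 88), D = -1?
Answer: -106584/13 ≈ -8198.8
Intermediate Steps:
Q = -28 (Q = 2*(-14) = -28)
v = 704 (v = (-1 - 3)*(-88 - 88) = -4*(-176) = 704)
n(u) = -16/13 - u (n(u) = (-21 - 11)/(-28 + 54) - u = -32/26 - u = -32*1/26 - u = -16/13 - u)
-8904 - n(v) = -8904 - (-16/13 - 1*704) = -8904 - (-16/13 - 704) = -8904 - 1*(-9168/13) = -8904 + 9168/13 = -106584/13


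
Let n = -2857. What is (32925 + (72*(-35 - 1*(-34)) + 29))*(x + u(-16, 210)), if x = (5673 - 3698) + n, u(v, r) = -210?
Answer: -35907144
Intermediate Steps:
x = -882 (x = (5673 - 3698) - 2857 = 1975 - 2857 = -882)
(32925 + (72*(-35 - 1*(-34)) + 29))*(x + u(-16, 210)) = (32925 + (72*(-35 - 1*(-34)) + 29))*(-882 - 210) = (32925 + (72*(-35 + 34) + 29))*(-1092) = (32925 + (72*(-1) + 29))*(-1092) = (32925 + (-72 + 29))*(-1092) = (32925 - 43)*(-1092) = 32882*(-1092) = -35907144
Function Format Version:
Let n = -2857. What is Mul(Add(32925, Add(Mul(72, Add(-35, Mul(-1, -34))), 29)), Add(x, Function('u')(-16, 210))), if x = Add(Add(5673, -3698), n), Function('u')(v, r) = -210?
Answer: -35907144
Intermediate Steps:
x = -882 (x = Add(Add(5673, -3698), -2857) = Add(1975, -2857) = -882)
Mul(Add(32925, Add(Mul(72, Add(-35, Mul(-1, -34))), 29)), Add(x, Function('u')(-16, 210))) = Mul(Add(32925, Add(Mul(72, Add(-35, Mul(-1, -34))), 29)), Add(-882, -210)) = Mul(Add(32925, Add(Mul(72, Add(-35, 34)), 29)), -1092) = Mul(Add(32925, Add(Mul(72, -1), 29)), -1092) = Mul(Add(32925, Add(-72, 29)), -1092) = Mul(Add(32925, -43), -1092) = Mul(32882, -1092) = -35907144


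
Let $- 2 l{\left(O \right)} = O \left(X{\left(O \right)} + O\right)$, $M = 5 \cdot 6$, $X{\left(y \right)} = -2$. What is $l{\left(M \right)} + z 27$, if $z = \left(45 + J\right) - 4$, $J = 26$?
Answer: $1389$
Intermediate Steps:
$M = 30$
$z = 67$ ($z = \left(45 + 26\right) - 4 = 71 - 4 = 67$)
$l{\left(O \right)} = - \frac{O \left(-2 + O\right)}{2}$
$l{\left(M \right)} + z 27 = \frac{1}{2} \cdot 30 \left(2 - 30\right) + 67 \cdot 27 = \frac{1}{2} \cdot 30 \left(2 - 30\right) + 1809 = \frac{1}{2} \cdot 30 \left(-28\right) + 1809 = -420 + 1809 = 1389$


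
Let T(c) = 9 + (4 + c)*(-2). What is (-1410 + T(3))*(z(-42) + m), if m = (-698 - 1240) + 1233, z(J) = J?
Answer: 1057005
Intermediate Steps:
T(c) = 1 - 2*c (T(c) = 9 + (-8 - 2*c) = 1 - 2*c)
m = -705 (m = -1938 + 1233 = -705)
(-1410 + T(3))*(z(-42) + m) = (-1410 + (1 - 2*3))*(-42 - 705) = (-1410 + (1 - 6))*(-747) = (-1410 - 5)*(-747) = -1415*(-747) = 1057005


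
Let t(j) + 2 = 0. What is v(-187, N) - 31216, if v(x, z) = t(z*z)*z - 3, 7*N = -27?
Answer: -218479/7 ≈ -31211.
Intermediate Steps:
t(j) = -2 (t(j) = -2 + 0 = -2)
N = -27/7 (N = (1/7)*(-27) = -27/7 ≈ -3.8571)
v(x, z) = -3 - 2*z (v(x, z) = -2*z - 3 = -3 - 2*z)
v(-187, N) - 31216 = (-3 - 2*(-27/7)) - 31216 = (-3 + 54/7) - 31216 = 33/7 - 31216 = -218479/7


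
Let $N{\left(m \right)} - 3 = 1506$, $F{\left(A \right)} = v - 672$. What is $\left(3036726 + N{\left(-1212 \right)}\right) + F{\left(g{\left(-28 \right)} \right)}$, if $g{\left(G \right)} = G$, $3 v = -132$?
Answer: $3037519$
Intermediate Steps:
$v = -44$ ($v = \frac{1}{3} \left(-132\right) = -44$)
$F{\left(A \right)} = -716$ ($F{\left(A \right)} = -44 - 672 = -716$)
$N{\left(m \right)} = 1509$ ($N{\left(m \right)} = 3 + 1506 = 1509$)
$\left(3036726 + N{\left(-1212 \right)}\right) + F{\left(g{\left(-28 \right)} \right)} = \left(3036726 + 1509\right) - 716 = 3038235 - 716 = 3037519$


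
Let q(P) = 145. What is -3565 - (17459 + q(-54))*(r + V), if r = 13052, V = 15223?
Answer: -497756665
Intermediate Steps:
-3565 - (17459 + q(-54))*(r + V) = -3565 - (17459 + 145)*(13052 + 15223) = -3565 - 17604*28275 = -3565 - 1*497753100 = -3565 - 497753100 = -497756665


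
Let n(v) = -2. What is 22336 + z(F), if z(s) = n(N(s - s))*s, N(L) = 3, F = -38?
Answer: 22412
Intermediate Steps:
z(s) = -2*s
22336 + z(F) = 22336 - 2*(-38) = 22336 + 76 = 22412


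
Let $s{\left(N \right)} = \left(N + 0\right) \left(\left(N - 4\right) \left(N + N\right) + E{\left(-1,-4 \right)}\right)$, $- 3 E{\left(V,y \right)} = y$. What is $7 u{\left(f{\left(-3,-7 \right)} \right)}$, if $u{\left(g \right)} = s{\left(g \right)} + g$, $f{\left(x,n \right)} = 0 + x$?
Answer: $-931$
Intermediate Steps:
$E{\left(V,y \right)} = - \frac{y}{3}$
$f{\left(x,n \right)} = x$
$s{\left(N \right)} = N \left(\frac{4}{3} + 2 N \left(-4 + N\right)\right)$ ($s{\left(N \right)} = \left(N + 0\right) \left(\left(N - 4\right) \left(N + N\right) - - \frac{4}{3}\right) = N \left(\left(-4 + N\right) 2 N + \frac{4}{3}\right) = N \left(2 N \left(-4 + N\right) + \frac{4}{3}\right) = N \left(\frac{4}{3} + 2 N \left(-4 + N\right)\right)$)
$u{\left(g \right)} = g + \frac{2 g \left(2 - 12 g + 3 g^{2}\right)}{3}$ ($u{\left(g \right)} = \frac{2 g \left(2 - 12 g + 3 g^{2}\right)}{3} + g = g + \frac{2 g \left(2 - 12 g + 3 g^{2}\right)}{3}$)
$7 u{\left(f{\left(-3,-7 \right)} \right)} = 7 \cdot \frac{1}{3} \left(-3\right) \left(7 - -72 + 6 \left(-3\right)^{2}\right) = 7 \cdot \frac{1}{3} \left(-3\right) \left(7 + 72 + 6 \cdot 9\right) = 7 \cdot \frac{1}{3} \left(-3\right) \left(7 + 72 + 54\right) = 7 \cdot \frac{1}{3} \left(-3\right) 133 = 7 \left(-133\right) = -931$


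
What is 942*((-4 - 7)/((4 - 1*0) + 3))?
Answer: -10362/7 ≈ -1480.3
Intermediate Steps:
942*((-4 - 7)/((4 - 1*0) + 3)) = 942*(-11/((4 + 0) + 3)) = 942*(-11/(4 + 3)) = 942*(-11/7) = -10362/7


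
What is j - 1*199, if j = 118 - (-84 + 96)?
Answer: -93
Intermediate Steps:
j = 106 (j = 118 - 1*12 = 118 - 12 = 106)
j - 1*199 = 106 - 1*199 = 106 - 199 = -93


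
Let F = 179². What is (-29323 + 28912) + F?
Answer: 31630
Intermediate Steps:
F = 32041
(-29323 + 28912) + F = (-29323 + 28912) + 32041 = -411 + 32041 = 31630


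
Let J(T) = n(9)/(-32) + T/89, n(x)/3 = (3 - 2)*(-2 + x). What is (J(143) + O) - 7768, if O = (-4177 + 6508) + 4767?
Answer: -1905453/2848 ≈ -669.05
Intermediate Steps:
n(x) = -6 + 3*x (n(x) = 3*((3 - 2)*(-2 + x)) = 3*(1*(-2 + x)) = 3*(-2 + x) = -6 + 3*x)
O = 7098 (O = 2331 + 4767 = 7098)
J(T) = -21/32 + T/89 (J(T) = (-6 + 3*9)/(-32) + T/89 = (-6 + 27)*(-1/32) + T*(1/89) = 21*(-1/32) + T/89 = -21/32 + T/89)
(J(143) + O) - 7768 = ((-21/32 + (1/89)*143) + 7098) - 7768 = ((-21/32 + 143/89) + 7098) - 7768 = (2707/2848 + 7098) - 7768 = 20217811/2848 - 7768 = -1905453/2848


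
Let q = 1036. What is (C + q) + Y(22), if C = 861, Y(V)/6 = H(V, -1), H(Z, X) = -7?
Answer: 1855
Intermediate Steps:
Y(V) = -42 (Y(V) = 6*(-7) = -42)
(C + q) + Y(22) = (861 + 1036) - 42 = 1897 - 42 = 1855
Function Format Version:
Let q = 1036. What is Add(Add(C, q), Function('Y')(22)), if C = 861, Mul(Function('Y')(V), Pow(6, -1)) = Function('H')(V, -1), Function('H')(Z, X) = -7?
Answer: 1855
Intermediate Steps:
Function('Y')(V) = -42 (Function('Y')(V) = Mul(6, -7) = -42)
Add(Add(C, q), Function('Y')(22)) = Add(Add(861, 1036), -42) = Add(1897, -42) = 1855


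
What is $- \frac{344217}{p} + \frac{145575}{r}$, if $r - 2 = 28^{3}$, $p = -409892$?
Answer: $\frac{11204494653}{1499794828} \approx 7.4707$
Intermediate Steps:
$r = 21954$ ($r = 2 + 28^{3} = 2 + 21952 = 21954$)
$- \frac{344217}{p} + \frac{145575}{r} = - \frac{344217}{-409892} + \frac{145575}{21954} = \left(-344217\right) \left(- \frac{1}{409892}\right) + 145575 \cdot \frac{1}{21954} = \frac{344217}{409892} + \frac{48525}{7318} = \frac{11204494653}{1499794828}$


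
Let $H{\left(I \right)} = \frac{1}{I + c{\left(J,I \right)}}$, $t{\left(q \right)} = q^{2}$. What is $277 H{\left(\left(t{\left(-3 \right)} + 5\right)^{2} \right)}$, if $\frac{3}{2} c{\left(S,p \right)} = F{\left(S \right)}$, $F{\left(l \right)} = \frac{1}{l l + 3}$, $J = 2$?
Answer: $\frac{5817}{4118} \approx 1.4126$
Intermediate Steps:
$F{\left(l \right)} = \frac{1}{3 + l^{2}}$ ($F{\left(l \right)} = \frac{1}{l^{2} + 3} = \frac{1}{3 + l^{2}}$)
$c{\left(S,p \right)} = \frac{2}{3 \left(3 + S^{2}\right)}$
$H{\left(I \right)} = \frac{1}{\frac{2}{21} + I}$ ($H{\left(I \right)} = \frac{1}{I + \frac{2}{3 \left(3 + 2^{2}\right)}} = \frac{1}{I + \frac{2}{3 \left(3 + 4\right)}} = \frac{1}{I + \frac{2}{3 \cdot 7}} = \frac{1}{I + \frac{2}{3} \cdot \frac{1}{7}} = \frac{1}{I + \frac{2}{21}} = \frac{1}{\frac{2}{21} + I}$)
$277 H{\left(\left(t{\left(-3 \right)} + 5\right)^{2} \right)} = 277 \frac{21}{2 + 21 \left(\left(-3\right)^{2} + 5\right)^{2}} = 277 \frac{21}{2 + 21 \left(9 + 5\right)^{2}} = 277 \frac{21}{2 + 21 \cdot 14^{2}} = 277 \frac{21}{2 + 21 \cdot 196} = 277 \frac{21}{2 + 4116} = 277 \cdot \frac{21}{4118} = \frac{5817}{4118}$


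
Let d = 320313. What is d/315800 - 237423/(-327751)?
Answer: 179961089463/103503765800 ≈ 1.7387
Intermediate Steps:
d/315800 - 237423/(-327751) = 320313/315800 - 237423/(-327751) = 320313*(1/315800) - 237423*(-1/327751) = 320313/315800 + 237423/327751 = 179961089463/103503765800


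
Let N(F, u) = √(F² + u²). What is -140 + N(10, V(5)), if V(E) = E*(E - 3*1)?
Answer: -140 + 10*√2 ≈ -125.86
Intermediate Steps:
V(E) = E*(-3 + E) (V(E) = E*(E - 3) = E*(-3 + E))
-140 + N(10, V(5)) = -140 + √(10² + (5*(-3 + 5))²) = -140 + √(100 + (5*2)²) = -140 + √(100 + 10²) = -140 + √(100 + 100) = -140 + √200 = -140 + 10*√2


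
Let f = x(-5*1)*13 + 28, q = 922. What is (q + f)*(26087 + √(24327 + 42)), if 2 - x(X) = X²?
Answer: 16982637 + 651*√24369 ≈ 1.7084e+7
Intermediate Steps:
x(X) = 2 - X²
f = -271 (f = (2 - (-5*1)²)*13 + 28 = (2 - 1*(-5)²)*13 + 28 = (2 - 1*25)*13 + 28 = (2 - 25)*13 + 28 = -23*13 + 28 = -299 + 28 = -271)
(q + f)*(26087 + √(24327 + 42)) = (922 - 271)*(26087 + √(24327 + 42)) = 651*(26087 + √24369) = 16982637 + 651*√24369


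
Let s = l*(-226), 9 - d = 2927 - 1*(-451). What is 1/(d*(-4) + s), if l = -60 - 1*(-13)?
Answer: 1/24098 ≈ 4.1497e-5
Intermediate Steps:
l = -47 (l = -60 + 13 = -47)
d = -3369 (d = 9 - (2927 - 1*(-451)) = 9 - (2927 + 451) = 9 - 1*3378 = 9 - 3378 = -3369)
s = 10622 (s = -47*(-226) = 10622)
1/(d*(-4) + s) = 1/(-3369*(-4) + 10622) = 1/(13476 + 10622) = 1/24098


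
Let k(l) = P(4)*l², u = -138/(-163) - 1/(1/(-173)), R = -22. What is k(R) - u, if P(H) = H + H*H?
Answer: 1549503/163 ≈ 9506.2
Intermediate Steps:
P(H) = H + H²
u = 28337/163 (u = -138*(-1/163) - 1/(-1/173) = 138/163 - 1*(-173) = 138/163 + 173 = 28337/163 ≈ 173.85)
k(l) = 20*l² (k(l) = (4*(1 + 4))*l² = (4*5)*l² = 20*l²)
k(R) - u = 20*(-22)² - 1*28337/163 = 20*484 - 28337/163 = 9680 - 28337/163 = 1549503/163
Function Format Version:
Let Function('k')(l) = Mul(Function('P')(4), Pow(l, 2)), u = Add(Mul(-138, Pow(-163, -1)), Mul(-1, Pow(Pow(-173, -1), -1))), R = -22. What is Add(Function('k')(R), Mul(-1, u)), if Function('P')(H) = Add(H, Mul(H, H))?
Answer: Rational(1549503, 163) ≈ 9506.2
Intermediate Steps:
Function('P')(H) = Add(H, Pow(H, 2))
u = Rational(28337, 163) (u = Add(Mul(-138, Rational(-1, 163)), Mul(-1, Pow(Rational(-1, 173), -1))) = Add(Rational(138, 163), Mul(-1, -173)) = Add(Rational(138, 163), 173) = Rational(28337, 163) ≈ 173.85)
Function('k')(l) = Mul(20, Pow(l, 2)) (Function('k')(l) = Mul(Mul(4, Add(1, 4)), Pow(l, 2)) = Mul(Mul(4, 5), Pow(l, 2)) = Mul(20, Pow(l, 2)))
Add(Function('k')(R), Mul(-1, u)) = Add(Mul(20, Pow(-22, 2)), Mul(-1, Rational(28337, 163))) = Add(Mul(20, 484), Rational(-28337, 163)) = Add(9680, Rational(-28337, 163)) = Rational(1549503, 163)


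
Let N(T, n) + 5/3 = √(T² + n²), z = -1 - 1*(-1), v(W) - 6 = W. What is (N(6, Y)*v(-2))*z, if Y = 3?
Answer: 0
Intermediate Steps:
v(W) = 6 + W
z = 0 (z = -1 + 1 = 0)
N(T, n) = -5/3 + √(T² + n²)
(N(6, Y)*v(-2))*z = ((-5/3 + √(6² + 3²))*(6 - 2))*0 = ((-5/3 + √(36 + 9))*4)*0 = ((-5/3 + √45)*4)*0 = ((-5/3 + 3*√5)*4)*0 = (-20/3 + 12*√5)*0 = 0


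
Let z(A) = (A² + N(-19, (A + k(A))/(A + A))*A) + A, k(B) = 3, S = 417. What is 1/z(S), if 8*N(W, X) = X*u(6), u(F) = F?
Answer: 2/348927 ≈ 5.7319e-6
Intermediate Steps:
N(W, X) = 3*X/4 (N(W, X) = (X*6)/8 = (6*X)/8 = 3*X/4)
z(A) = 9/8 + A² + 11*A/8 (z(A) = (A² + (3*((A + 3)/(A + A))/4)*A) + A = (A² + (3*((3 + A)/((2*A)))/4)*A) + A = (A² + (3*((3 + A)*(1/(2*A)))/4)*A) + A = (A² + (3*((3 + A)/(2*A))/4)*A) + A = (A² + (3*(3 + A)/(8*A))*A) + A = (A² + (9/8 + 3*A/8)) + A = (9/8 + A² + 3*A/8) + A = 9/8 + A² + 11*A/8)
1/z(S) = 1/(9/8 + 417² + (11/8)*417) = 1/(9/8 + 173889 + 4587/8) = 1/(348927/2) = 2/348927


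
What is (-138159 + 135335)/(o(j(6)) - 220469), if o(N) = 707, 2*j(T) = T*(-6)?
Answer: 1412/109881 ≈ 0.012850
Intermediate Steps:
j(T) = -3*T (j(T) = (T*(-6))/2 = (-6*T)/2 = -3*T)
(-138159 + 135335)/(o(j(6)) - 220469) = (-138159 + 135335)/(707 - 220469) = -2824/(-219762) = -2824*(-1/219762) = 1412/109881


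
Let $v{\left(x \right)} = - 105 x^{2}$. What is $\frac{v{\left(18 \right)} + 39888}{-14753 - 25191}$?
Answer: $- \frac{1467}{9986} \approx -0.14691$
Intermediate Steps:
$\frac{v{\left(18 \right)} + 39888}{-14753 - 25191} = \frac{- 105 \cdot 18^{2} + 39888}{-14753 - 25191} = \frac{\left(-105\right) 324 + 39888}{-39944} = \left(-34020 + 39888\right) \left(- \frac{1}{39944}\right) = 5868 \left(- \frac{1}{39944}\right) = - \frac{1467}{9986}$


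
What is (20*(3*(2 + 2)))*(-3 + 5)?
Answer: 480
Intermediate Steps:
(20*(3*(2 + 2)))*(-3 + 5) = (20*(3*4))*2 = (20*12)*2 = 240*2 = 480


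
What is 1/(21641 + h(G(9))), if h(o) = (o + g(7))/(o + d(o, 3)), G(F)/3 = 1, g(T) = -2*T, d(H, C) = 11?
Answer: 14/302963 ≈ 4.6210e-5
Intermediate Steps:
G(F) = 3 (G(F) = 3*1 = 3)
h(o) = (-14 + o)/(11 + o) (h(o) = (o - 2*7)/(o + 11) = (o - 14)/(11 + o) = (-14 + o)/(11 + o))
1/(21641 + h(G(9))) = 1/(21641 + (-14 + 3)/(11 + 3)) = 1/(21641 - 11/14) = 1/(302963/14) = 14/302963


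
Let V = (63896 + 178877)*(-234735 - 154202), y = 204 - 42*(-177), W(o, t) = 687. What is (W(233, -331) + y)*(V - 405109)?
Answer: -786078196688250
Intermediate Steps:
y = 7638 (y = 204 + 7434 = 7638)
V = -94423402301 (V = 242773*(-388937) = -94423402301)
(W(233, -331) + y)*(V - 405109) = (687 + 7638)*(-94423402301 - 405109) = 8325*(-94423807410) = -786078196688250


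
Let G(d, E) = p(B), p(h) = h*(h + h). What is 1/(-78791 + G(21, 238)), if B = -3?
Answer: -1/78773 ≈ -1.2695e-5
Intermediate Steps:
p(h) = 2*h² (p(h) = h*(2*h) = 2*h²)
G(d, E) = 18 (G(d, E) = 2*(-3)² = 2*9 = 18)
1/(-78791 + G(21, 238)) = 1/(-78791 + 18) = 1/(-78773) = -1/78773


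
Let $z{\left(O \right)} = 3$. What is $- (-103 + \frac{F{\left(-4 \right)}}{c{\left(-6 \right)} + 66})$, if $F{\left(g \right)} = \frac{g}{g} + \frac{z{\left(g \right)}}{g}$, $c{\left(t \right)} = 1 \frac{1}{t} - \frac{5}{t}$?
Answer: $\frac{82397}{800} \approx 103.0$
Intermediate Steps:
$c{\left(t \right)} = - \frac{4}{t}$ ($c{\left(t \right)} = \frac{1}{t} - \frac{5}{t} = - \frac{4}{t}$)
$F{\left(g \right)} = 1 + \frac{3}{g}$ ($F{\left(g \right)} = \frac{g}{g} + \frac{3}{g} = 1 + \frac{3}{g}$)
$- (-103 + \frac{F{\left(-4 \right)}}{c{\left(-6 \right)} + 66}) = - (-103 + \frac{\frac{1}{-4} \left(3 - 4\right)}{- \frac{4}{-6} + 66}) = - (-103 + \frac{\left(- \frac{1}{4}\right) \left(-1\right)}{\left(-4\right) \left(- \frac{1}{6}\right) + 66}) = - (-103 + \frac{1}{\frac{2}{3} + 66} \cdot \frac{1}{4}) = - (-103 + \frac{1}{\frac{200}{3}} \cdot \frac{1}{4}) = - (-103 + \frac{3}{200} \cdot \frac{1}{4}) = - (-103 + \frac{3}{800}) = \left(-1\right) \left(- \frac{82397}{800}\right) = \frac{82397}{800}$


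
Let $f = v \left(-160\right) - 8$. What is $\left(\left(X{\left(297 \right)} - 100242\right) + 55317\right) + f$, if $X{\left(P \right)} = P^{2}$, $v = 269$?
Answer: $236$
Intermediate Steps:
$f = -43048$ ($f = 269 \left(-160\right) - 8 = -43040 - 8 = -43048$)
$\left(\left(X{\left(297 \right)} - 100242\right) + 55317\right) + f = \left(\left(297^{2} - 100242\right) + 55317\right) - 43048 = \left(\left(88209 - 100242\right) + 55317\right) - 43048 = \left(-12033 + 55317\right) - 43048 = 43284 - 43048 = 236$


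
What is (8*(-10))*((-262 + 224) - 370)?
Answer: 32640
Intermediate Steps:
(8*(-10))*((-262 + 224) - 370) = -80*(-38 - 370) = -80*(-408) = 32640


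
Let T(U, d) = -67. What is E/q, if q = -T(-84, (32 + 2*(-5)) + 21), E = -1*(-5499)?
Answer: 5499/67 ≈ 82.075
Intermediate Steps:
E = 5499
q = 67 (q = -1*(-67) = 67)
E/q = 5499/67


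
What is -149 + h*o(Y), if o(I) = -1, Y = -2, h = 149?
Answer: -298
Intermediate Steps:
-149 + h*o(Y) = -149 + 149*(-1) = -149 - 149 = -298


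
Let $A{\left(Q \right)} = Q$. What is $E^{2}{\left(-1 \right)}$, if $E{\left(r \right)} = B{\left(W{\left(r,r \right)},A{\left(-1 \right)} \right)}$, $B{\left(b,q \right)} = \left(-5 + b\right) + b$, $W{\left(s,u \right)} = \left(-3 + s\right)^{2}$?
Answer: $729$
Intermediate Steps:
$B{\left(b,q \right)} = -5 + 2 b$
$E{\left(r \right)} = -5 + 2 \left(-3 + r\right)^{2}$
$E^{2}{\left(-1 \right)} = \left(-5 + 2 \left(-3 - 1\right)^{2}\right)^{2} = \left(-5 + 2 \left(-4\right)^{2}\right)^{2} = \left(-5 + 2 \cdot 16\right)^{2} = \left(-5 + 32\right)^{2} = 27^{2} = 729$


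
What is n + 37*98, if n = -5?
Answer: 3621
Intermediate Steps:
n + 37*98 = -5 + 37*98 = -5 + 3626 = 3621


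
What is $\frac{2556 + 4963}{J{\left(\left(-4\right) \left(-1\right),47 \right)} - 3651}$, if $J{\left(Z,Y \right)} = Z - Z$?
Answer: $- \frac{7519}{3651} \approx -2.0594$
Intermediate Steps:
$J{\left(Z,Y \right)} = 0$
$\frac{2556 + 4963}{J{\left(\left(-4\right) \left(-1\right),47 \right)} - 3651} = \frac{2556 + 4963}{0 - 3651} = \frac{7519}{-3651} = 7519 \left(- \frac{1}{3651}\right) = - \frac{7519}{3651}$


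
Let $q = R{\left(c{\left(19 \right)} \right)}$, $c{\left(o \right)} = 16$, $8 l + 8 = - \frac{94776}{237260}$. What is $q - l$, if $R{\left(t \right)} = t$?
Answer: $\frac{4045267}{237260} \approx 17.05$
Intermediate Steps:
$l = - \frac{249107}{237260}$ ($l = -1 + \frac{\left(-94776\right) \frac{1}{237260}}{8} = -1 + \frac{1}{8} \left(- \frac{23694}{59315}\right) = -1 - \frac{11847}{237260} = - \frac{249107}{237260} \approx -1.0499$)
$q = 16$
$q - l = 16 - - \frac{249107}{237260} = 16 + \frac{249107}{237260} = \frac{4045267}{237260}$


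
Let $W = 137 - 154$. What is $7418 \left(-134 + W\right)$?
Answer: $-1120118$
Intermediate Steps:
$W = -17$ ($W = 137 - 154 = -17$)
$7418 \left(-134 + W\right) = 7418 \left(-134 - 17\right) = 7418 \left(-151\right) = -1120118$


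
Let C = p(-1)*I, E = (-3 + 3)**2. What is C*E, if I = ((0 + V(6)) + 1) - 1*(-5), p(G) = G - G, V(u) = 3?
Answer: 0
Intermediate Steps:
p(G) = 0
I = 9 (I = ((0 + 3) + 1) - 1*(-5) = (3 + 1) + 5 = 4 + 5 = 9)
E = 0 (E = 0**2 = 0)
C = 0 (C = 0*9 = 0)
C*E = 0*0 = 0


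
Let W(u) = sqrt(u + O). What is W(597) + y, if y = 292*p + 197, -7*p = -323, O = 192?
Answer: 95695/7 + sqrt(789) ≈ 13699.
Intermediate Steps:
p = 323/7 (p = -1/7*(-323) = 323/7 ≈ 46.143)
y = 95695/7 (y = 292*(323/7) + 197 = 94316/7 + 197 = 95695/7 ≈ 13671.)
W(u) = sqrt(192 + u) (W(u) = sqrt(u + 192) = sqrt(192 + u))
W(597) + y = sqrt(192 + 597) + 95695/7 = sqrt(789) + 95695/7 = 95695/7 + sqrt(789)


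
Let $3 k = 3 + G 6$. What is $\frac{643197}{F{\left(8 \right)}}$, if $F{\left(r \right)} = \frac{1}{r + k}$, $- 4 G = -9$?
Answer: $\frac{17366319}{2} \approx 8.6832 \cdot 10^{6}$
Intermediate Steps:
$G = \frac{9}{4}$ ($G = \left(- \frac{1}{4}\right) \left(-9\right) = \frac{9}{4} \approx 2.25$)
$k = \frac{11}{2}$ ($k = \frac{3 + \frac{9}{4} \cdot 6}{3} = \frac{3 + \frac{27}{2}}{3} = \frac{1}{3} \cdot \frac{33}{2} = \frac{11}{2} \approx 5.5$)
$F{\left(r \right)} = \frac{1}{\frac{11}{2} + r}$ ($F{\left(r \right)} = \frac{1}{r + \frac{11}{2}} = \frac{1}{\frac{11}{2} + r}$)
$\frac{643197}{F{\left(8 \right)}} = \frac{643197}{2 \frac{1}{11 + 2 \cdot 8}} = \frac{643197}{2 \frac{1}{11 + 16}} = \frac{643197}{2 \cdot \frac{1}{27}} = \frac{643197}{\frac{2}{27}} = 643197 \cdot \frac{27}{2} = \frac{17366319}{2}$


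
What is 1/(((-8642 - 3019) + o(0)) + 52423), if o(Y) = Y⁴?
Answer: 1/40762 ≈ 2.4533e-5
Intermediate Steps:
1/(((-8642 - 3019) + o(0)) + 52423) = 1/(((-8642 - 3019) + 0⁴) + 52423) = 1/((-11661 + 0) + 52423) = 1/(-11661 + 52423) = 1/40762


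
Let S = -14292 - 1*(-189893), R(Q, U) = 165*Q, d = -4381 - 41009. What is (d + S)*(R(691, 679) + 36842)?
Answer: 19643240827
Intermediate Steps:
d = -45390
S = 175601 (S = -14292 + 189893 = 175601)
(d + S)*(R(691, 679) + 36842) = (-45390 + 175601)*(165*691 + 36842) = 130211*(114015 + 36842) = 130211*150857 = 19643240827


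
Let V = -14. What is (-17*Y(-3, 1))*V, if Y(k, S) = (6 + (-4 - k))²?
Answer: 5950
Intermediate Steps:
Y(k, S) = (2 - k)²
(-17*Y(-3, 1))*V = -17*(-2 - 3)²*(-14) = -17*(-5)²*(-14) = -17*25*(-14) = -425*(-14) = 5950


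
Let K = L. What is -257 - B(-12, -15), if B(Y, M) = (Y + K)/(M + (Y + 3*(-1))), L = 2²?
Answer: -3859/15 ≈ -257.27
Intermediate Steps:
L = 4
K = 4
B(Y, M) = (4 + Y)/(-3 + M + Y) (B(Y, M) = (Y + 4)/(M + (Y + 3*(-1))) = (4 + Y)/(M + (Y - 3)) = (4 + Y)/(M + (-3 + Y)) = (4 + Y)/(-3 + M + Y))
-257 - B(-12, -15) = -257 - (4 - 12)/(-3 - 15 - 12) = -257 - (-8)/(-30) = -257 - (-1)*(-8)/30 = -257 - 1*4/15 = -257 - 4/15 = -3859/15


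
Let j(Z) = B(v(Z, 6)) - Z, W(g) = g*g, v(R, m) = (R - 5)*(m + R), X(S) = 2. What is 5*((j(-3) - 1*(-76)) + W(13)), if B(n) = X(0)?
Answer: 1250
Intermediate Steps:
v(R, m) = (-5 + R)*(R + m)
B(n) = 2
W(g) = g²
j(Z) = 2 - Z
5*((j(-3) - 1*(-76)) + W(13)) = 5*(((2 - 1*(-3)) - 1*(-76)) + 13²) = 5*(((2 + 3) + 76) + 169) = 5*((5 + 76) + 169) = 5*(81 + 169) = 5*250 = 1250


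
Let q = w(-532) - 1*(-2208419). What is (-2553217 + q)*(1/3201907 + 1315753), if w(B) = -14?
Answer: -1452664936912037264/3201907 ≈ -4.5369e+11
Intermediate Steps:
q = 2208405 (q = -14 - 1*(-2208419) = -14 + 2208419 = 2208405)
(-2553217 + q)*(1/3201907 + 1315753) = (-2553217 + 2208405)*(1/3201907 + 1315753) = -344812*(1/3201907 + 1315753) = -344812*4212918740972/3201907 = -1452664936912037264/3201907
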